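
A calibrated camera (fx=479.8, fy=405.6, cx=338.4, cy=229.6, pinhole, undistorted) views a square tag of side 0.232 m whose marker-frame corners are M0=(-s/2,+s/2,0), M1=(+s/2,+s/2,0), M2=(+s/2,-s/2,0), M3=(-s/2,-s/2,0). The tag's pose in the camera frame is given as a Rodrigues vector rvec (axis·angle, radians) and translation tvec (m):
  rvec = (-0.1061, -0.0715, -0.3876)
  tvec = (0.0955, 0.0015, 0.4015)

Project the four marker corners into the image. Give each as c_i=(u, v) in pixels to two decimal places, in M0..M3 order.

Intrinsics K: fx=479.8, fy=405.6, cx=338.4, cy=229.6
Marker side s = 0.232 m; corners in marker frame (Z=0):
  M0 = (-0.1160, +0.1160, 0)
  M1 = (+0.1160, +0.1160, 0)
  M2 = (+0.1160, -0.1160, 0)
  M3 = (-0.1160, -0.1160, 0)
rvec = (-0.1061, -0.0715, -0.3876), |rvec| = θ = 0.40817 rad = 23.386°
Rodrigues: sinθ=0.39693, 1−cosθ=0.08215; R = I + sinθ·[k]× + (1−cosθ)·[k]×²:
    [+0.92340 +0.38067 -0.04925]
    [-0.37319 +0.92037 +0.11684]
    [+0.08981 -0.08951 +0.99193]
t = (0.0955, 0.0015, 0.4015) m
M0: Pc = R·M0+t = (+0.03254, +0.15155, +0.38070); u = 479.8·(+0.03254)/0.38070 + 338.4 = 379.4145, v = 405.6·(+0.15155)/0.38070 + 229.6 = 391.0654
M1: Pc = R·M1+t = (+0.24677, +0.06497, +0.40153); u = 479.8·(+0.24677)/0.40153 + 338.4 = 633.2716, v = 405.6·(+0.06497)/0.40153 + 229.6 = 295.2311
M2: Pc = R·M2+t = (+0.15846, -0.14855, +0.42230); u = 479.8·(+0.15846)/0.42230 + 338.4 = 518.4317, v = 405.6·(-0.14855)/0.42230 + 229.6 = 86.9226
M3: Pc = R·M3+t = (-0.05577, -0.06197, +0.40147); u = 479.8·(-0.05577)/0.40147 + 338.4 = 271.7460, v = 405.6·(-0.06197)/0.40147 + 229.6 = 166.9885

c0=(379.41, 391.07) c1=(633.27, 295.23) c2=(518.43, 86.92) c3=(271.75, 166.99)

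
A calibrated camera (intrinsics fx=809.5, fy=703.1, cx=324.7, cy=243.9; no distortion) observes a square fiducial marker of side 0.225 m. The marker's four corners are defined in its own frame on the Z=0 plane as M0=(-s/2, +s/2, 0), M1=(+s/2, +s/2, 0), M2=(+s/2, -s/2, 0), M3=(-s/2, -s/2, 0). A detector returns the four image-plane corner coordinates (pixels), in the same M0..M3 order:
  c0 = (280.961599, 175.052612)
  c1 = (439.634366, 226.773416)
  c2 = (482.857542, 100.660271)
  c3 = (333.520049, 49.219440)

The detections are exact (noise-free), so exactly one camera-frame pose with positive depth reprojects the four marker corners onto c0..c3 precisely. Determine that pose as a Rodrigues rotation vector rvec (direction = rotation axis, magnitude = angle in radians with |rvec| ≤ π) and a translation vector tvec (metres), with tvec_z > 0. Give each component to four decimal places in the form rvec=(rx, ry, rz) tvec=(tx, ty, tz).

rvec=(-0.2495, -0.1437, 0.3363) tvec=(0.0826, -0.1677, 1.0973)

Intrinsics K: fx=809.5, fy=703.1, cx=324.7, cy=243.9
Marker side s = 0.225 m; corners in marker frame (Z=0):
  M0 = (-0.1125, +0.1125, 0)
  M1 = (+0.1125, +0.1125, 0)
  M2 = (+0.1125, -0.1125, 0)
  M3 = (-0.1125, -0.1125, 0)
Detected image corners:
  c0 = (280.961599, 175.052612) px
  c1 = (439.634366, 226.773416) px
  c2 = (482.857542, 100.660271) px
  c3 = (333.520049, 49.219440) px
Planar DLT: solve 8×8 A·h = b for H (H[2,2]=1):
  H  [+718.13531 -305.51297 +385.66627]
  H  [+241.51900 +526.54969 +136.47222]
  H  [+0.08909 -0.24170 +1.00000]
B = K⁻¹H; ‖b₁‖=0.911338, ‖b₂‖=0.911338; λ = 2/(‖b₁‖+‖b₂‖) = 1.097287, sign → tz>0 ⇒ λ=+1.097287
r₁ = λ·B[:,0] = (+0.93423,+0.34301,+0.09776); r₂ = λ·B[:,1] = (-0.30774,+0.91376,-0.26522)
r₃ = r₁×r₂ = (-0.18030,+0.21769,+0.95922); SVD([r₁ r₂ r₃]) → R = UVᵀ:
  R  [+0.93423 -0.30774 -0.18030]
  R  [+0.34301 +0.91376 +0.21769]
  R  [+0.09776 -0.26522 +0.95922]
t = (+0.08264, -0.16766, +1.09729) m
tr R = 2.807207; θ = arccos((tr R − 1)/2) = 0.442688 rad = 25.364°
axis k = ((R−Rᵀ)₃₂, (R−Rᵀ)₁₃, (R−Rᵀ)₂₁) / (2 sinθ) = (-0.563658, -0.324552, +0.759576)
rvec = θ·k = (-0.249524, -0.143675, +0.336255)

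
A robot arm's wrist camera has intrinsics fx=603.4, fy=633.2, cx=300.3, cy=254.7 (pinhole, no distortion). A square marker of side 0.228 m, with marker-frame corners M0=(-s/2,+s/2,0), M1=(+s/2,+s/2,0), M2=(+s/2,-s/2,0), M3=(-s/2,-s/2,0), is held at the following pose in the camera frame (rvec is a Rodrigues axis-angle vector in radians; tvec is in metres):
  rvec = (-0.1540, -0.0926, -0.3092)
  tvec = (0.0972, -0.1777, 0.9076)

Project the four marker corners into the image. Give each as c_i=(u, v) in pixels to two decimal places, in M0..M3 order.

Intrinsics K: fx=603.4, fy=633.2, cx=300.3, cy=254.7
Marker side s = 0.228 m; corners in marker frame (Z=0):
  M0 = (-0.1140, +0.1140, 0)
  M1 = (+0.1140, +0.1140, 0)
  M2 = (+0.1140, -0.1140, 0)
  M3 = (-0.1140, -0.1140, 0)
rvec = (-0.1540, -0.0926, -0.3092), |rvec| = θ = 0.35762 rad = 20.490°
Rodrigues: sinθ=0.35005, 1−cosθ=0.06327; R = I + sinθ·[k]× + (1−cosθ)·[k]×²:
    [+0.94846 +0.30971 -0.06708]
    [-0.29560 +0.94097 +0.16490]
    [+0.11419 -0.13657 +0.98403]
t = (0.0972, -0.1777, 0.9076) m
M0: Pc = R·M0+t = (+0.02438, -0.03673, +0.87901); u = 603.4·(+0.02438)/0.87901 + 300.3 = 317.0368, v = 633.2·(-0.03673)/0.87901 + 254.7 = 228.2406
M1: Pc = R·M1+t = (+0.24063, -0.10413, +0.90505); u = 603.4·(+0.24063)/0.90505 + 300.3 = 460.7299, v = 633.2·(-0.10413)/0.90505 + 254.7 = 181.8495
M2: Pc = R·M2+t = (+0.17002, -0.31867, +0.93619); u = 603.4·(+0.17002)/0.93619 + 300.3 = 409.8817, v = 633.2·(-0.31867)/0.93619 + 254.7 = 39.1650
M3: Pc = R·M3+t = (-0.04623, -0.25127, +0.91015); u = 603.4·(-0.04623)/0.91015 + 300.3 = 269.6502, v = 633.2·(-0.25127)/0.91015 + 254.7 = 79.8873

c0=(317.04, 228.24) c1=(460.73, 181.85) c2=(409.88, 39.17) c3=(269.65, 79.89)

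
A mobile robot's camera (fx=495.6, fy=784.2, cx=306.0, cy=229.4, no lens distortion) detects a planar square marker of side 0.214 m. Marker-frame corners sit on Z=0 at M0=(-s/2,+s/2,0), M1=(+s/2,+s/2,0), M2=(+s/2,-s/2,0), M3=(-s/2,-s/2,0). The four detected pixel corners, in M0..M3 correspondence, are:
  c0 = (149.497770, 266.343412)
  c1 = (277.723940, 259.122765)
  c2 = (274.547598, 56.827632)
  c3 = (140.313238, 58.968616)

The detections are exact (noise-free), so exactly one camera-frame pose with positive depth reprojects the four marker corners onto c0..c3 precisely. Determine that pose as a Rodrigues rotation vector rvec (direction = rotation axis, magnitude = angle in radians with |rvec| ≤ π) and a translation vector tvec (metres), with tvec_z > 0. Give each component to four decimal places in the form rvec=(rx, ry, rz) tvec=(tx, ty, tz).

Intrinsics K: fx=495.6, fy=784.2, cx=306.0, cy=229.4
Marker side s = 0.214 m; corners in marker frame (Z=0):
  M0 = (-0.1070, +0.1070, 0)
  M1 = (+0.1070, +0.1070, 0)
  M2 = (+0.1070, -0.1070, 0)
  M3 = (-0.1070, -0.1070, 0)
Detected image corners:
  c0 = (149.497770, 266.343412) px
  c1 = (277.723940, 259.122765) px
  c2 = (274.547598, 56.827632) px
  c3 = (140.313238, 58.968616) px
Planar DLT: solve 8×8 A·h = b for H (H[2,2]=1):
  H  [+638.31022 +72.54240 +211.43650]
  H  [-2.79675 +990.40688 +162.56765]
  H  [+0.12064 +0.20826 +1.00000]
B = K⁻¹H; ‖b₁‖=1.220068, ‖b₂‖=1.220068; λ = 2/(‖b₁‖+‖b₂‖) = 0.819627, sign → tz>0 ⇒ λ=+0.819627
r₁ = λ·B[:,0] = (+0.99459,-0.03185,+0.09888); r₂ = λ·B[:,1] = (+0.01458,+0.98522,+0.17070)
r₃ = r₁×r₂ = (-0.10286,-0.16833,+0.98035); SVD([r₁ r₂ r₃]) → R = UVᵀ:
  R  [+0.99459 +0.01458 -0.10286]
  R  [-0.03185 +0.98522 -0.16833]
  R  [+0.09888 +0.17070 +0.98035]
t = (-0.15639, -0.06985, +0.81963) m
tr R = 2.960155; θ = arccos((tr R − 1)/2) = 0.199945 rad = 11.456°
axis k = ((R−Rᵀ)₃₂, (R−Rᵀ)₁₃, (R−Rᵀ)₂₁) / (2 sinθ) = (+0.853476, -0.507858, -0.116875)
rvec = θ·k = (+0.170648, -0.101543, -0.023369)

rvec=(0.1706, -0.1015, -0.0234) tvec=(-0.1564, -0.0699, 0.8196)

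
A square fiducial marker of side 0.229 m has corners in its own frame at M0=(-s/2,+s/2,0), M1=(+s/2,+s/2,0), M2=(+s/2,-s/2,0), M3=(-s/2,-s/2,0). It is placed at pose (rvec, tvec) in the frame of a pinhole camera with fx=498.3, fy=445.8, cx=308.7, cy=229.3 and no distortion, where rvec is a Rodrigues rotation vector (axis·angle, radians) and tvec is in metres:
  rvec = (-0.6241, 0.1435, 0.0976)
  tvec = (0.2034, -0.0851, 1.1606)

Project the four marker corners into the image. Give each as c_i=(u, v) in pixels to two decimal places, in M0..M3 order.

c0=(342.36, 230.05) c1=(448.02, 234.60) c2=(445.51, 165.78) c3=(351.09, 163.78)

Intrinsics K: fx=498.3, fy=445.8, cx=308.7, cy=229.3
Marker side s = 0.229 m; corners in marker frame (Z=0):
  M0 = (-0.1145, +0.1145, 0)
  M1 = (+0.1145, +0.1145, 0)
  M2 = (+0.1145, -0.1145, 0)
  M3 = (-0.1145, -0.1145, 0)
rvec = (-0.6241, 0.1435, 0.0976), |rvec| = θ = 0.64778 rad = 37.115°
Rodrigues: sinθ=0.60342, 1−cosθ=0.20257; R = I + sinθ·[k]× + (1−cosθ)·[k]×²:
    [+0.98546 -0.13415 +0.10427]
    [+0.04768 +0.80737 +0.58812]
    [-0.16308 -0.57460 +0.80202]
t = (0.2034, -0.0851, 1.1606) m
M0: Pc = R·M0+t = (+0.07520, +0.00188, +1.11348); u = 498.3·(+0.07520)/1.11348 + 308.7 = 342.3552, v = 445.8·(+0.00188)/1.11348 + 229.3 = 230.0543
M1: Pc = R·M1+t = (+0.30087, +0.01280, +1.07614); u = 498.3·(+0.30087)/1.07614 + 308.7 = 448.0188, v = 445.8·(+0.01280)/1.07614 + 229.3 = 234.6037
M2: Pc = R·M2+t = (+0.33160, -0.17208, +1.20772); u = 498.3·(+0.33160)/1.20772 + 308.7 = 445.5150, v = 445.8·(-0.17208)/1.20772 + 229.3 = 165.7794
M3: Pc = R·M3+t = (+0.10593, -0.18300, +1.24506); u = 498.3·(+0.10593)/1.24506 + 308.7 = 351.0934, v = 445.8·(-0.18300)/1.24506 + 229.3 = 163.7751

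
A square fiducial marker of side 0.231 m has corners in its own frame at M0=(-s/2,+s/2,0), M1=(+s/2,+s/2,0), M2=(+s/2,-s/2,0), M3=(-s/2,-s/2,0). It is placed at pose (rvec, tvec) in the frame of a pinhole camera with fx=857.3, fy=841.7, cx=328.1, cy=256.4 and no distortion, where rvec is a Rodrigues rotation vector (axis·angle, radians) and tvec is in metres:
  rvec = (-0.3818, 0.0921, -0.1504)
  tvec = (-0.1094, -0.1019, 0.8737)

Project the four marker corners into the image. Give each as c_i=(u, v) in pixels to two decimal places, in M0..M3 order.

Intrinsics K: fx=857.3, fy=841.7, cx=328.1, cy=256.4
Marker side s = 0.231 m; corners in marker frame (Z=0):
  M0 = (-0.1155, +0.1155, 0)
  M1 = (+0.1155, +0.1155, 0)
  M2 = (+0.1155, -0.1155, 0)
  M3 = (-0.1155, -0.1155, 0)
rvec = (-0.3818, 0.0921, -0.1504), |rvec| = θ = 0.42056 rad = 24.097°
Rodrigues: sinθ=0.40828, 1−cosθ=0.08714; R = I + sinθ·[k]× + (1−cosθ)·[k]×²:
    [+0.98468 +0.12868 +0.11770]
    [-0.16333 +0.91704 +0.36382]
    [-0.06112 -0.37747 +0.92400]
t = (-0.1094, -0.1019, 0.8737) m
M0: Pc = R·M0+t = (-0.20827, +0.02288, +0.83716); u = 857.3·(-0.20827)/0.83716 + 328.1 = 114.8225, v = 841.7·(+0.02288)/0.83716 + 256.4 = 279.4065
M1: Pc = R·M1+t = (+0.01919, -0.01485, +0.82304); u = 857.3·(+0.01919)/0.82304 + 328.1 = 348.0917, v = 841.7·(-0.01485)/0.82304 + 256.4 = 241.2168
M2: Pc = R·M2+t = (-0.01053, -0.22668, +0.91024); u = 857.3·(-0.01053)/0.91024 + 328.1 = 318.1800, v = 841.7·(-0.22668)/0.91024 + 256.4 = 46.7861
M3: Pc = R·M3+t = (-0.23799, -0.18895, +0.92436); u = 857.3·(-0.23799)/0.92436 + 328.1 = 107.3722, v = 841.7·(-0.18895)/0.92436 + 256.4 = 84.3431

c0=(114.82, 279.41) c1=(348.09, 241.22) c2=(318.18, 46.79) c3=(107.37, 84.34)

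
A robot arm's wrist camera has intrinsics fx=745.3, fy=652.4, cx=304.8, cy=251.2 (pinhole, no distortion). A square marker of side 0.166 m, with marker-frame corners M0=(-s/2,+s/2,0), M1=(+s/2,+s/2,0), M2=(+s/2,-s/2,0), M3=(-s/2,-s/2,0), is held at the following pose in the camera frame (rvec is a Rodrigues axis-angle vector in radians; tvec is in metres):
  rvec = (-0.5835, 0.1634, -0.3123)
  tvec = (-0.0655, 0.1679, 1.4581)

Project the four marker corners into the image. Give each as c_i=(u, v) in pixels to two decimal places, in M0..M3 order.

c0=(239.88, 371.49) c1=(322.13, 346.62) c2=(301.02, 283.66) c3=(224.01, 307.43)

Intrinsics K: fx=745.3, fy=652.4, cx=304.8, cy=251.2
Marker side s = 0.166 m; corners in marker frame (Z=0):
  M0 = (-0.0830, +0.0830, 0)
  M1 = (+0.0830, +0.0830, 0)
  M2 = (+0.0830, -0.0830, 0)
  M3 = (-0.0830, -0.0830, 0)
rvec = (-0.5835, 0.1634, -0.3123), |rvec| = θ = 0.68169 rad = 39.058°
Rodrigues: sinθ=0.63011, 1−cosθ=0.22349; R = I + sinθ·[k]× + (1−cosθ)·[k]×²:
    [+0.94025 +0.24281 +0.23867]
    [-0.33452 +0.78935 +0.51480]
    [-0.06340 -0.56389 +0.82341]
t = (-0.0655, 0.1679, 1.4581) m
M0: Pc = R·M0+t = (-0.12339, +0.26118, +1.41656); u = 745.3·(-0.12339)/1.41656 + 304.8 = 239.8817, v = 652.4·(+0.26118)/1.41656 + 251.2 = 371.4877
M1: Pc = R·M1+t = (+0.03269, +0.20565, +1.40604); u = 745.3·(+0.03269)/1.40604 + 304.8 = 322.1305, v = 652.4·(+0.20565)/1.40604 + 251.2 = 346.6218
M2: Pc = R·M2+t = (-0.00761, +0.07462, +1.49964); u = 745.3·(-0.00761)/1.49964 + 304.8 = 301.0167, v = 652.4·(+0.07462)/1.49964 + 251.2 = 283.6619
M3: Pc = R·M3+t = (-0.16369, +0.13015, +1.51016); u = 745.3·(-0.16369)/1.51016 + 304.8 = 224.0131, v = 652.4·(+0.13015)/1.51016 + 251.2 = 307.4253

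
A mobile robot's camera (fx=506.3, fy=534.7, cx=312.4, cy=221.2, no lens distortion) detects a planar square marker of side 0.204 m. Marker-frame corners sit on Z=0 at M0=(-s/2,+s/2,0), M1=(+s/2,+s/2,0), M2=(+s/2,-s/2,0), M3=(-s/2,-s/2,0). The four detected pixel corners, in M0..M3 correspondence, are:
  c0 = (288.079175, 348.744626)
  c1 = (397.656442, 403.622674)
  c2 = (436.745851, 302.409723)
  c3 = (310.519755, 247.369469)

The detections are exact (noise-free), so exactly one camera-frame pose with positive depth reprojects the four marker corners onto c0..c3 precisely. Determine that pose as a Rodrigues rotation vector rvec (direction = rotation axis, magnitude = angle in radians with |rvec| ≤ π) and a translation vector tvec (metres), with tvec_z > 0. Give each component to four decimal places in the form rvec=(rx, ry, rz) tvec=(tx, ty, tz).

Intrinsics K: fx=506.3, fy=534.7, cx=312.4, cy=221.2
Marker side s = 0.204 m; corners in marker frame (Z=0):
  M0 = (-0.1020, +0.1020, 0)
  M1 = (+0.1020, +0.1020, 0)
  M2 = (+0.1020, -0.1020, 0)
  M3 = (-0.1020, -0.1020, 0)
Detected image corners:
  c0 = (288.079175, 348.744626) px
  c1 = (397.656442, 403.622674) px
  c2 = (436.745851, 302.409723) px
  c3 = (310.519755, 247.369469) px
Planar DLT: solve 8×8 A·h = b for H (H[2,2]=1):
  H  [+460.02035 +68.40223 +355.35923]
  H  [+164.52269 +694.52800 +327.77547]
  H  [-0.32212 +0.60815 +1.00000]
B = K⁻¹H; ‖b₁‖=1.234669, ‖b₂‖=1.234669; λ = 2/(‖b₁‖+‖b₂‖) = 0.809934, sign → tz>0 ⇒ λ=+0.809934
r₁ = λ·B[:,0] = (+0.89688,+0.35714,-0.26089); r₂ = λ·B[:,1] = (-0.19450,+0.84826,+0.49256)
r₃ = r₁×r₂ = (+0.39722,-0.39102,+0.83025); SVD([r₁ r₂ r₃]) → R = UVᵀ:
  R  [+0.89688 -0.19450 +0.39722]
  R  [+0.35714 +0.84826 -0.39102]
  R  [-0.26089 +0.49256 +0.83025]
t = (+0.06872, +0.16143, +0.80993) m
tr R = 2.575393; θ = arccos((tr R − 1)/2) = 0.663736 rad = 38.029°
axis k = ((R−Rᵀ)₃₂, (R−Rᵀ)₁₃, (R−Rᵀ)₂₁) / (2 sinθ) = (+0.717123, +0.534125, +0.447712)
rvec = θ·k = (+0.475980, +0.354518, +0.297162)

rvec=(0.4760, 0.3545, 0.2972) tvec=(0.0687, 0.1614, 0.8099)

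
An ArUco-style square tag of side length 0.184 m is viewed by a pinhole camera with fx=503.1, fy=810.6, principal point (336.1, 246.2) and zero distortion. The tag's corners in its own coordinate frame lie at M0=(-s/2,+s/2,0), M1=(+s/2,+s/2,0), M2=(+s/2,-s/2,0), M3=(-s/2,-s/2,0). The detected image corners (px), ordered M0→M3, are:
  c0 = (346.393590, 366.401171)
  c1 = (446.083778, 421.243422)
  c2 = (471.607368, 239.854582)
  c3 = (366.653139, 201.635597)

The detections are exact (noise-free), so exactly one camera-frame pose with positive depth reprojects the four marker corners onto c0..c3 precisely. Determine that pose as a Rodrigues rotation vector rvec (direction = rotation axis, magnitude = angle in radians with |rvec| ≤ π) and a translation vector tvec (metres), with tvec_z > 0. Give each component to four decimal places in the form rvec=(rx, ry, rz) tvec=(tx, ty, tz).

Intrinsics K: fx=503.1, fy=810.6, cx=336.1, cy=246.2
Marker side s = 0.184 m; corners in marker frame (Z=0):
  M0 = (-0.0920, +0.0920, 0)
  M1 = (+0.0920, +0.0920, 0)
  M2 = (+0.0920, -0.0920, 0)
  M3 = (-0.0920, -0.0920, 0)
Detected image corners:
  c0 = (346.393590, 366.401171) px
  c1 = (446.083778, 421.243422) px
  c2 = (471.607368, 239.854582) px
  c3 = (366.653139, 201.635597) px
Planar DLT: solve 8×8 A·h = b for H (H[2,2]=1):
  H  [+326.25847 -61.05713 +404.87151]
  H  [+80.43690 +985.48885 +307.30079]
  H  [-0.56327 +0.15358 +1.00000]
B = K⁻¹H; ‖b₁‖=1.200231, ‖b₂‖=1.200231; λ = 2/(‖b₁‖+‖b₂‖) = 0.833173, sign → tz>0 ⇒ λ=+0.833173
r₁ = λ·B[:,0] = (+0.85383,+0.22522,-0.46931); r₂ = λ·B[:,1] = (-0.18660,+0.97407,+0.12796)
r₃ = r₁×r₂ = (+0.48595,-0.02168,+0.87372); SVD([r₁ r₂ r₃]) → R = UVᵀ:
  R  [+0.85383 -0.18660 +0.48595]
  R  [+0.22522 +0.97407 -0.02168]
  R  [-0.46931 +0.12796 +0.87372]
t = (+0.11389, +0.06280, +0.83317) m
tr R = 2.701616; θ = arccos((tr R − 1)/2) = 0.553276 rad = 31.700°
axis k = ((R−Rᵀ)₃₂, (R−Rᵀ)₁₃, (R−Rᵀ)₂₁) / (2 sinθ) = (+0.142387, +0.908944, +0.391850)
rvec = θ·k = (+0.078779, +0.502897, +0.216801)

rvec=(0.0788, 0.5029, 0.2168) tvec=(0.1139, 0.0628, 0.8332)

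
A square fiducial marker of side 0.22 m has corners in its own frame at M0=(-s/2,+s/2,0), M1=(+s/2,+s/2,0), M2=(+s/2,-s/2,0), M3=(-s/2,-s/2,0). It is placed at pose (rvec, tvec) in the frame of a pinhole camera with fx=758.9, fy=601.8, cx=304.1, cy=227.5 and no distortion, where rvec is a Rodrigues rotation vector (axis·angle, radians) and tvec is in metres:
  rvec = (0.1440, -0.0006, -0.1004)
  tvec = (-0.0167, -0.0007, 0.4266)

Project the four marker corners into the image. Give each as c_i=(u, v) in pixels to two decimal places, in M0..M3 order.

Intrinsics K: fx=758.9, fy=601.8, cx=304.1, cy=227.5
Marker side s = 0.22 m; corners in marker frame (Z=0):
  M0 = (-0.1100, +0.1100, 0)
  M1 = (+0.1100, +0.1100, 0)
  M2 = (+0.1100, -0.1100, 0)
  M3 = (-0.1100, -0.1100, 0)
rvec = (0.1440, -0.0006, -0.1004), |rvec| = θ = 0.17555 rad = 10.058°
Rodrigues: sinθ=0.17465, 1−cosθ=0.01537; R = I + sinθ·[k]× + (1−cosθ)·[k]×²:
    [+0.99497 +0.09984 -0.00781]
    [-0.09993 +0.98463 -0.14323]
    [-0.00661 +0.14329 +0.98966]
t = (-0.0167, -0.0007, 0.4266) m
M0: Pc = R·M0+t = (-0.11516, +0.11860, +0.44309); u = 758.9·(-0.11516)/0.44309 + 304.1 = 106.8526, v = 601.8·(+0.11860)/0.44309 + 227.5 = 388.5835
M1: Pc = R·M1+t = (+0.10373, +0.09662, +0.44163); u = 758.9·(+0.10373)/0.44163 + 304.1 = 482.3478, v = 601.8·(+0.09662)/0.44163 + 227.5 = 359.1571
M2: Pc = R·M2+t = (+0.08176, -0.12000, +0.41011); u = 758.9·(+0.08176)/0.41011 + 304.1 = 455.4031, v = 601.8·(-0.12000)/0.41011 + 227.5 = 51.4086
M3: Pc = R·M3+t = (-0.13713, -0.09802, +0.41157); u = 758.9·(-0.13713)/0.41157 + 304.1 = 51.2418, v = 601.8·(-0.09802)/0.41157 + 227.5 = 84.1769

c0=(106.85, 388.58) c1=(482.35, 359.16) c2=(455.40, 51.41) c3=(51.24, 84.18)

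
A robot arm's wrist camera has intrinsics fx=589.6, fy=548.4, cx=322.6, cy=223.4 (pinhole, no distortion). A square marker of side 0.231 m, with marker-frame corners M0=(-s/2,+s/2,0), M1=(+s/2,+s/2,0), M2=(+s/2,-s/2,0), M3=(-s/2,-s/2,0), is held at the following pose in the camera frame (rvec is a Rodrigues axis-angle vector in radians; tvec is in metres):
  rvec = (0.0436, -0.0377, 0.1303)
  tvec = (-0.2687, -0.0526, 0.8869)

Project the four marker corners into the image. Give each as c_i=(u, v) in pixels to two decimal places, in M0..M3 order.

c0=(57.88, 252.40) c1=(211.20, 270.34) c2=(230.08, 129.34) c3=(75.31, 109.71)

Intrinsics K: fx=589.6, fy=548.4, cx=322.6, cy=223.4
Marker side s = 0.231 m; corners in marker frame (Z=0):
  M0 = (-0.1155, +0.1155, 0)
  M1 = (+0.1155, +0.1155, 0)
  M2 = (+0.1155, -0.1155, 0)
  M3 = (-0.1155, -0.1155, 0)
rvec = (0.0436, -0.0377, 0.1303), |rvec| = θ = 0.14248 rad = 8.163°
Rodrigues: sinθ=0.14200, 1−cosθ=0.01013; R = I + sinθ·[k]× + (1−cosθ)·[k]×²:
    [+0.99082 -0.13068 -0.03474]
    [+0.12904 +0.99058 -0.04590]
    [+0.04041 +0.04100 +0.99834]
t = (-0.2687, -0.0526, 0.8869) m
M0: Pc = R·M0+t = (-0.39823, +0.04691, +0.88697); u = 589.6·(-0.39823)/0.88697 + 322.6 = 57.8803, v = 548.4·(+0.04691)/0.88697 + 223.4 = 252.4023
M1: Pc = R·M1+t = (-0.16935, +0.07672, +0.89630); u = 589.6·(-0.16935)/0.89630 + 322.6 = 211.1965, v = 548.4·(+0.07672)/0.89630 + 223.4 = 270.3382
M2: Pc = R·M2+t = (-0.13917, -0.15211, +0.88683); u = 589.6·(-0.13917)/0.88683 + 322.6 = 230.0762, v = 548.4·(-0.15211)/0.88683 + 223.4 = 129.3395
M3: Pc = R·M3+t = (-0.36805, -0.18192, +0.87750); u = 589.6·(-0.36805)/0.87750 + 322.6 = 75.3061, v = 548.4·(-0.18192)/0.87750 + 223.4 = 109.7102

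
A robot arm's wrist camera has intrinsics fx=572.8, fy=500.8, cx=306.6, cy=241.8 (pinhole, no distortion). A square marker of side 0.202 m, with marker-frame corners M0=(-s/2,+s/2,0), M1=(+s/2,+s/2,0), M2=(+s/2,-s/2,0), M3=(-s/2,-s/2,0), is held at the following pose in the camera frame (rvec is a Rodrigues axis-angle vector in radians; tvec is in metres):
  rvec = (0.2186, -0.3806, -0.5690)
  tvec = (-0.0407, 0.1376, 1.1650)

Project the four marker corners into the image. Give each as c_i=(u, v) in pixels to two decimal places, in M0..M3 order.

c0=(272.03, 360.85) c1=(346.94, 308.83) c2=(301.19, 240.89) c3=(219.70, 292.21)

Intrinsics K: fx=572.8, fy=500.8, cx=306.6, cy=241.8
Marker side s = 0.202 m; corners in marker frame (Z=0):
  M0 = (-0.1010, +0.1010, 0)
  M1 = (+0.1010, +0.1010, 0)
  M2 = (+0.1010, -0.1010, 0)
  M3 = (-0.1010, -0.1010, 0)
rvec = (0.2186, -0.3806, -0.5690), |rvec| = θ = 0.71861 rad = 41.173°
Rodrigues: sinθ=0.65834, 1−cosθ=0.24728; R = I + sinθ·[k]× + (1−cosθ)·[k]×²:
    [+0.77560 +0.48144 -0.40824]
    [-0.56112 +0.82208 -0.09657]
    [+0.28912 +0.30397 +0.90775]
t = (-0.0407, 0.1376, 1.1650) m
M0: Pc = R·M0+t = (-0.07041, +0.27730, +1.16650); u = 572.8·(-0.07041)/1.16650 + 306.6 = 272.0254, v = 500.8·(+0.27730)/1.16650 + 241.8 = 360.8515
M1: Pc = R·M1+t = (+0.08626, +0.16396, +1.22490); u = 572.8·(+0.08626)/1.22490 + 306.6 = 346.9382, v = 500.8·(+0.16396)/1.22490 + 241.8 = 308.8340
M2: Pc = R·M2+t = (-0.01099, -0.00210, +1.16350); u = 572.8·(-0.01099)/1.16350 + 306.6 = 301.1899, v = 500.8·(-0.00210)/1.16350 + 241.8 = 240.8947
M3: Pc = R·M3+t = (-0.16766, +0.11124, +1.10510); u = 572.8·(-0.16766)/1.10510 + 306.6 = 219.6972, v = 500.8·(+0.11124)/1.10510 + 241.8 = 292.2119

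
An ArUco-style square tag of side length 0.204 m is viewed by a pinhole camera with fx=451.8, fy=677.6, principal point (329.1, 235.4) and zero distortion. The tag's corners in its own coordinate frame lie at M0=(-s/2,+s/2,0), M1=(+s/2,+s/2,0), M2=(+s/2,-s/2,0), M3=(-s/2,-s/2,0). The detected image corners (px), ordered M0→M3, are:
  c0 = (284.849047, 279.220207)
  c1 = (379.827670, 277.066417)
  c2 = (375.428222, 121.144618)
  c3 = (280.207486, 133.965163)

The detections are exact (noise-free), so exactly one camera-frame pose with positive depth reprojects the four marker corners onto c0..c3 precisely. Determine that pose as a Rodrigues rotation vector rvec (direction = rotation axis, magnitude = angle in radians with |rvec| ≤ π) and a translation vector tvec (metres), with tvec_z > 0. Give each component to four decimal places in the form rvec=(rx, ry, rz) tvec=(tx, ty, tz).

Intrinsics K: fx=451.8, fy=677.6, cx=329.1, cy=235.4
Marker side s = 0.204 m; corners in marker frame (Z=0):
  M0 = (-0.1020, +0.1020, 0)
  M1 = (+0.1020, +0.1020, 0)
  M2 = (+0.1020, -0.1020, 0)
  M3 = (-0.1020, -0.1020, 0)
Detected image corners:
  c0 = (284.849047, 279.220207) px
  c1 = (379.827670, 277.066417) px
  c2 = (375.428222, 121.144618) px
  c3 = (280.207486, 133.965163) px
Planar DLT: solve 8×8 A·h = b for H (H[2,2]=1):
  H  [+352.03645 +31.72500 +328.40768]
  H  [-106.76726 +743.12214 +203.20322]
  H  [-0.34579 +0.02892 +1.00000]
B = K⁻¹H; ‖b₁‖=1.088147, ‖b₂‖=1.088147; λ = 2/(‖b₁‖+‖b₂‖) = 0.918993, sign → tz>0 ⇒ λ=+0.918993
r₁ = λ·B[:,0] = (+0.94754,-0.03441,-0.31778); r₂ = λ·B[:,1] = (+0.04517,+0.99863,+0.02657)
r₃ = r₁×r₂ = (+0.31642,-0.03954,+0.94779); SVD([r₁ r₂ r₃]) → R = UVᵀ:
  R  [+0.94754 +0.04517 +0.31642]
  R  [-0.03441 +0.99863 -0.03954]
  R  [-0.31778 +0.02657 +0.94779]
t = (-0.00141, -0.04367, +0.91899) m
tr R = 2.893960; θ = arccos((tr R − 1)/2) = 0.327093 rad = 18.741°
axis k = ((R−Rᵀ)₃₂, (R−Rᵀ)₁₃, (R−Rᵀ)₂₁) / (2 sinθ) = (+0.102881, +0.986954, -0.123844)
rvec = θ·k = (+0.033652, +0.322826, -0.040509)

rvec=(0.0337, 0.3228, -0.0405) tvec=(-0.0014, -0.0437, 0.9190)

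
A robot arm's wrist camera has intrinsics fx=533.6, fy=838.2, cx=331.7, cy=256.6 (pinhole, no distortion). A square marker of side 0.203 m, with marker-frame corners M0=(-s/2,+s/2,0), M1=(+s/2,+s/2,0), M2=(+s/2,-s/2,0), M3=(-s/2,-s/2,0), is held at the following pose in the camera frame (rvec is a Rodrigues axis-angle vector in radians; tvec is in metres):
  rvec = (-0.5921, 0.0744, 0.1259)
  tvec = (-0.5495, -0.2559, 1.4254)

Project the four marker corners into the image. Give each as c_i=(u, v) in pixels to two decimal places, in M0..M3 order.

c0=(74.94, 145.91) c1=(149.77, 156.29) c2=(173.91, 68.77) c3=(104.34, 60.44)

Intrinsics K: fx=533.6, fy=838.2, cx=331.7, cy=256.6
Marker side s = 0.203 m; corners in marker frame (Z=0):
  M0 = (-0.1015, +0.1015, 0)
  M1 = (+0.1015, +0.1015, 0)
  M2 = (+0.1015, -0.1015, 0)
  M3 = (-0.1015, -0.1015, 0)
rvec = (-0.5921, 0.0744, 0.1259), |rvec| = θ = 0.60989 rad = 34.944°
Rodrigues: sinθ=0.57278, 1−cosθ=0.18029; R = I + sinθ·[k]× + (1−cosθ)·[k]×²:
    [+0.98963 -0.13959 +0.03374]
    [+0.09689 +0.82239 +0.56061]
    [-0.10600 -0.55153 +0.82739]
t = (-0.5495, -0.2559, 1.4254) m
M0: Pc = R·M0+t = (-0.66412, -0.18226, +1.38018); u = 533.6·(-0.66412)/1.38018 + 331.7 = 74.9417, v = 838.2·(-0.18226)/1.38018 + 256.6 = 145.9105
M1: Pc = R·M1+t = (-0.46322, -0.16259, +1.35866); u = 533.6·(-0.46322)/1.35866 + 331.7 = 149.7748, v = 838.2·(-0.16259)/1.35866 + 256.6 = 156.2912
M2: Pc = R·M2+t = (-0.43488, -0.32954, +1.47062); u = 533.6·(-0.43488)/1.47062 + 331.7 = 173.9068, v = 838.2·(-0.32954)/1.47062 + 256.6 = 68.7749
M3: Pc = R·M3+t = (-0.63578, -0.34921, +1.49214); u = 533.6·(-0.63578)/1.49214 + 331.7 = 104.3406, v = 838.2·(-0.34921)/1.49214 + 256.6 = 60.4352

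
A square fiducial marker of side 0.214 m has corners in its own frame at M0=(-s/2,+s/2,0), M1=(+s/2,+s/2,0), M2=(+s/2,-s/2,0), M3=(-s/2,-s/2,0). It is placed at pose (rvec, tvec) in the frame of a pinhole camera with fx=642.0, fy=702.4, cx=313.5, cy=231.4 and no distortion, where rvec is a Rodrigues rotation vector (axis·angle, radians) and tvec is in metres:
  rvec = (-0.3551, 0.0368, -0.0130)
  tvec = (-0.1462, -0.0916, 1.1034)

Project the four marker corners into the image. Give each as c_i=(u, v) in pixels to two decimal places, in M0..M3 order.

c0=(162.00, 238.47) c1=(290.17, 235.80) c2=(290.94, 111.57) c3=(171.10, 114.85)

Intrinsics K: fx=642.0, fy=702.4, cx=313.5, cy=231.4
Marker side s = 0.214 m; corners in marker frame (Z=0):
  M0 = (-0.1070, +0.1070, 0)
  M1 = (+0.1070, +0.1070, 0)
  M2 = (+0.1070, -0.1070, 0)
  M3 = (-0.1070, -0.1070, 0)
rvec = (-0.3551, 0.0368, -0.0130), |rvec| = θ = 0.35724 rad = 20.468°
Rodrigues: sinθ=0.34969, 1−cosθ=0.06313; R = I + sinθ·[k]× + (1−cosθ)·[k]×²:
    [+0.99925 +0.00626 +0.03831]
    [-0.01919 +0.93754 +0.34736]
    [-0.03374 -0.34783 +0.93695]
t = (-0.1462, -0.0916, 1.1034) m
M0: Pc = R·M0+t = (-0.25245, +0.01077, +1.06979); u = 642.0·(-0.25245)/1.06979 + 313.5 = 162.0009, v = 702.4·(+0.01077)/1.06979 + 231.4 = 238.4711
M1: Pc = R·M1+t = (-0.03861, +0.00666, +1.06257); u = 642.0·(-0.03861)/1.06257 + 313.5 = 290.1716, v = 702.4·(+0.00666)/1.06257 + 231.4 = 235.8045
M2: Pc = R·M2+t = (-0.03995, -0.19397, +1.13701); u = 642.0·(-0.03995)/1.13701 + 313.5 = 290.9423, v = 702.4·(-0.19397)/1.13701 + 231.4 = 111.5730
M3: Pc = R·M3+t = (-0.25379, -0.18986, +1.14423); u = 642.0·(-0.25379)/1.14423 + 313.5 = 171.1047, v = 702.4·(-0.18986)/1.14423 + 231.4 = 114.8500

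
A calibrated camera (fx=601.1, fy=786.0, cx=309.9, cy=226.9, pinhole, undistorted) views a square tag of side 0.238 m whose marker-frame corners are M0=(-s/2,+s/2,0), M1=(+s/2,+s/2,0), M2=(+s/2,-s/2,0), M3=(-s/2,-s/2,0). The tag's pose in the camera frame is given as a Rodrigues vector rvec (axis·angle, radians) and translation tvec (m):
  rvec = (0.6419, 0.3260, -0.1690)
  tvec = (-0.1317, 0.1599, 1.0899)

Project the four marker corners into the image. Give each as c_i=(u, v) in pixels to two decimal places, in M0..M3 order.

c0=(203.11, 397.69) c1=(315.21, 401.34) c2=(278.93, 274.54) c3=(155.66, 280.32)

Intrinsics K: fx=601.1, fy=786.0, cx=309.9, cy=226.9
Marker side s = 0.238 m; corners in marker frame (Z=0):
  M0 = (-0.1190, +0.1190, 0)
  M1 = (+0.1190, +0.1190, 0)
  M2 = (+0.1190, -0.1190, 0)
  M3 = (-0.1190, -0.1190, 0)
rvec = (0.6419, 0.3260, -0.1690), |rvec| = θ = 0.73951 rad = 42.371°
Rodrigues: sinθ=0.67392, 1−cosθ=0.26120; R = I + sinθ·[k]× + (1−cosθ)·[k]×²:
    [+0.93560 +0.25396 +0.24528]
    [-0.05406 +0.78956 -0.61129]
    [-0.34890 +0.55866 +0.75244]
t = (-0.1317, 0.1599, 1.0899) m
M0: Pc = R·M0+t = (-0.21282, +0.26029, +1.19790); u = 601.1·(-0.21282)/1.19790 + 309.9 = 203.1105, v = 786.0·(+0.26029)/1.19790 + 226.9 = 397.6898
M1: Pc = R·M1+t = (+0.00986, +0.24742, +1.11486); u = 601.1·(+0.00986)/1.11486 + 309.9 = 315.2148, v = 786.0·(+0.24742)/1.11486 + 226.9 = 401.3390
M2: Pc = R·M2+t = (-0.05058, +0.05951, +0.98190); u = 601.1·(-0.05058)/0.98190 + 309.9 = 278.9329, v = 786.0·(+0.05951)/0.98190 + 226.9 = 274.5360
M3: Pc = R·M3+t = (-0.27326, +0.07238, +1.06494); u = 601.1·(-0.27326)/1.06494 + 309.9 = 155.6611, v = 786.0·(+0.07238)/1.06494 + 226.9 = 280.3186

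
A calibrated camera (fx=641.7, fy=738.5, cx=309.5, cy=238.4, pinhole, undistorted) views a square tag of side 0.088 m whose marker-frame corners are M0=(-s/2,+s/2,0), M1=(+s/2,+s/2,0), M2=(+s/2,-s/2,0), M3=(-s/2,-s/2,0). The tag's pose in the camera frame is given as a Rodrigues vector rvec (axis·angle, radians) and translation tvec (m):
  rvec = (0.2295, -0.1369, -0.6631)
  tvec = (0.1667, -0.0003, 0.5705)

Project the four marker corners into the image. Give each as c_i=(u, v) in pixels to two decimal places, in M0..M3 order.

Intrinsics K: fx=641.7, fy=738.5, cx=309.5, cy=238.4
Marker side s = 0.088 m; corners in marker frame (Z=0):
  M0 = (-0.0440, +0.0440, 0)
  M1 = (+0.0440, +0.0440, 0)
  M2 = (+0.0440, -0.0440, 0)
  M3 = (-0.0440, -0.0440, 0)
rvec = (0.2295, -0.1369, -0.6631), |rvec| = θ = 0.71492 rad = 40.962°
Rodrigues: sinθ=0.65556, 1−cosθ=0.24486; R = I + sinθ·[k]× + (1−cosθ)·[k]×²:
    [+0.78038 +0.59299 -0.19844]
    [-0.62309 +0.76412 -0.16695]
    [+0.05263 +0.25393 +0.96579]
t = (0.1667, -0.0003, 0.5705) m
M0: Pc = R·M0+t = (+0.15845, +0.06074, +0.57936); u = 641.7·(+0.15845)/0.57936 + 309.5 = 485.0057, v = 738.5·(+0.06074)/0.57936 + 238.4 = 315.8213
M1: Pc = R·M1+t = (+0.22713, +0.00591, +0.58399); u = 641.7·(+0.22713)/0.58399 + 309.5 = 559.0735, v = 738.5·(+0.00591)/0.58399 + 238.4 = 245.8678
M2: Pc = R·M2+t = (+0.17495, -0.06134, +0.56164); u = 641.7·(+0.17495)/0.56164 + 309.5 = 509.3820, v = 738.5·(-0.06134)/0.56164 + 238.4 = 157.7479
M3: Pc = R·M3+t = (+0.10627, -0.00651, +0.55701); u = 641.7·(+0.10627)/0.55701 + 309.5 = 431.9297, v = 738.5·(-0.00651)/0.55701 + 238.4 = 229.7750

c0=(485.01, 315.82) c1=(559.07, 245.87) c2=(509.38, 157.75) c3=(431.93, 229.77)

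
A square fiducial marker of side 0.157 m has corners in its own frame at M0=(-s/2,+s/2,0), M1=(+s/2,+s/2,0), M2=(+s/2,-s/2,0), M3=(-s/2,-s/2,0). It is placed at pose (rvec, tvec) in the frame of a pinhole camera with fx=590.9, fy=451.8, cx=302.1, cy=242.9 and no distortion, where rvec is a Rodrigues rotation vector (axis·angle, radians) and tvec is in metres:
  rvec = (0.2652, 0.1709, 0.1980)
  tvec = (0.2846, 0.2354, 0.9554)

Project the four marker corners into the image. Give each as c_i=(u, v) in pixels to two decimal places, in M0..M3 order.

c0=(418.91, 376.73) c1=(514.37, 395.65) c2=(541.54, 330.11) c3=(441.06, 311.86)

Intrinsics K: fx=590.9, fy=451.8, cx=302.1, cy=242.9
Marker side s = 0.157 m; corners in marker frame (Z=0):
  M0 = (-0.0785, +0.0785, 0)
  M1 = (+0.0785, +0.0785, 0)
  M2 = (+0.0785, -0.0785, 0)
  M3 = (-0.0785, -0.0785, 0)
rvec = (0.2652, 0.1709, 0.1980), |rvec| = θ = 0.37248 rad = 21.342°
Rodrigues: sinθ=0.36393, 1−cosθ=0.06857; R = I + sinθ·[k]× + (1−cosθ)·[k]×²:
    [+0.96619 -0.17105 +0.19293]
    [+0.21585 +0.94586 -0.24239]
    [-0.14102 +0.27583 +0.95080]
t = (0.2846, 0.2354, 0.9554) m
M0: Pc = R·M0+t = (+0.19533, +0.29271, +0.98812); u = 590.9·(+0.19533)/0.98812 + 302.1 = 418.9058, v = 451.8·(+0.29271)/0.98812 + 242.9 = 376.7339
M1: Pc = R·M1+t = (+0.34702, +0.32659, +0.96598); u = 590.9·(+0.34702)/0.96598 + 302.1 = 514.3740, v = 451.8·(+0.32659)/0.96598 + 242.9 = 395.6517
M2: Pc = R·M2+t = (+0.37387, +0.17809, +0.92268); u = 590.9·(+0.37387)/0.92268 + 302.1 = 541.5358, v = 451.8·(+0.17809)/0.92268 + 242.9 = 330.1061
M3: Pc = R·M3+t = (+0.22218, +0.14421, +0.94482); u = 590.9·(+0.22218)/0.94482 + 302.1 = 441.0552, v = 451.8·(+0.14421)/0.94482 + 242.9 = 311.8572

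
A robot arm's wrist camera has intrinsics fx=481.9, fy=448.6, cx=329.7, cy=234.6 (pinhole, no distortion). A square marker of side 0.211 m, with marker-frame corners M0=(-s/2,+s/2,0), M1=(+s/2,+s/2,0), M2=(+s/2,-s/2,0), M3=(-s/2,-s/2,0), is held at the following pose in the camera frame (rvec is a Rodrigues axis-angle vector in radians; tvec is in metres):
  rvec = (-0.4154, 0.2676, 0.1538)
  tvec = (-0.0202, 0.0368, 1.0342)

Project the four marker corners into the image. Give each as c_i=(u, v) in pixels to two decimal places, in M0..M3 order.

Intrinsics K: fx=481.9, fy=448.6, cx=329.7, cy=234.6
Marker side s = 0.211 m; corners in marker frame (Z=0):
  M0 = (-0.1055, +0.1055, 0)
  M1 = (+0.1055, +0.1055, 0)
  M2 = (+0.1055, -0.1055, 0)
  M3 = (-0.1055, -0.1055, 0)
rvec = (-0.4154, 0.2676, 0.1538), |rvec| = θ = 0.51751 rad = 29.651°
Rodrigues: sinθ=0.49472, 1−cosθ=0.13095; R = I + sinθ·[k]× + (1−cosθ)·[k]×²:
    [+0.95342 -0.20138 +0.22458]
    [+0.09268 +0.90406 +0.41723]
    [-0.28705 -0.37698 +0.88062]
t = (-0.0202, 0.0368, 1.0342) m
M0: Pc = R·M0+t = (-0.14203, +0.12240, +1.02471); u = 481.9·(-0.14203)/1.02471 + 329.7 = 262.9058, v = 448.6·(+0.12240)/1.02471 + 234.6 = 288.1851
M1: Pc = R·M1+t = (+0.05914, +0.14196, +0.96414); u = 481.9·(+0.05914)/0.96414 + 329.7 = 359.2598, v = 448.6·(+0.14196)/0.96414 + 234.6 = 300.6497
M2: Pc = R·M2+t = (+0.10163, -0.04880, +1.04369); u = 481.9·(+0.10163)/1.04369 + 329.7 = 376.6260, v = 448.6·(-0.04880)/1.04369 + 234.6 = 213.6240
M3: Pc = R·M3+t = (-0.09954, -0.06836, +1.10426); u = 481.9·(-0.09954)/1.10426 + 329.7 = 286.2602, v = 448.6·(-0.06836)/1.10426 + 234.6 = 206.8306

c0=(262.91, 288.19) c1=(359.26, 300.65) c2=(376.63, 213.62) c3=(286.26, 206.83)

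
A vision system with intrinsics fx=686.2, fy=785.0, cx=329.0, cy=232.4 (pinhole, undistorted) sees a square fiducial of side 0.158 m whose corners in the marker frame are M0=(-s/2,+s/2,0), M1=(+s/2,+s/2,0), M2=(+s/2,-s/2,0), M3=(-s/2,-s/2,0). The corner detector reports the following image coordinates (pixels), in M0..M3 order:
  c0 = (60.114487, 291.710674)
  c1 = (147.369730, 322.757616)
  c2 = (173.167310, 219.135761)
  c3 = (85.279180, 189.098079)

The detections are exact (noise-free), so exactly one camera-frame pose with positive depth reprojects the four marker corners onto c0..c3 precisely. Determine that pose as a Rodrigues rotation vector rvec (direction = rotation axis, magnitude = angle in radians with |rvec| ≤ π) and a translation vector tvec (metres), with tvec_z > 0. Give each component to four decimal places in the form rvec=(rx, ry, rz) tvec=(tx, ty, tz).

Intrinsics K: fx=686.2, fy=785.0, cx=329.0, cy=232.4
Marker side s = 0.158 m; corners in marker frame (Z=0):
  M0 = (-0.0790, +0.0790, 0)
  M1 = (+0.0790, +0.0790, 0)
  M2 = (+0.0790, -0.0790, 0)
  M3 = (-0.0790, -0.0790, 0)
Detected image corners:
  c0 = (60.114487, 291.710674) px
  c1 = (147.369730, 322.757616) px
  c2 = (173.167310, 219.135761) px
  c3 = (85.279180, 189.098079) px
Planar DLT: solve 8×8 A·h = b for H (H[2,2]=1):
  H  [+546.15112 -158.28973 +116.21657]
  H  [+175.54171 +659.14721 +255.69562]
  H  [-0.06950 +0.02552 +1.00000]
B = K⁻¹H; ‖b₁‖=0.867229, ‖b₂‖=0.867229; λ = 2/(‖b₁‖+‖b₂‖) = 1.153098, sign → tz>0 ⇒ λ=+1.153098
r₁ = λ·B[:,0] = (+0.95618,+0.28158,-0.08015); r₂ = λ·B[:,1] = (-0.28010,+0.95952,+0.02942)
r₃ = r₁×r₂ = (+0.08519,-0.00569,+0.99635); SVD([r₁ r₂ r₃]) → R = UVᵀ:
  R  [+0.95618 -0.28010 +0.08519]
  R  [+0.28158 +0.95952 -0.00569]
  R  [-0.08015 +0.02942 +0.99635]
t = (-0.35756, +0.03422, +1.15310) m
tr R = 2.912053; θ = arccos((tr R − 1)/2) = 0.297656 rad = 17.054°
axis k = ((R−Rᵀ)₃₂, (R−Rᵀ)₁₃, (R−Rᵀ)₂₁) / (2 sinθ) = (+0.059857, +0.281865, +0.957585)
rvec = θ·k = (+0.017817, +0.083899, +0.285031)

rvec=(0.0178, 0.0839, 0.2850) tvec=(-0.3576, 0.0342, 1.1531)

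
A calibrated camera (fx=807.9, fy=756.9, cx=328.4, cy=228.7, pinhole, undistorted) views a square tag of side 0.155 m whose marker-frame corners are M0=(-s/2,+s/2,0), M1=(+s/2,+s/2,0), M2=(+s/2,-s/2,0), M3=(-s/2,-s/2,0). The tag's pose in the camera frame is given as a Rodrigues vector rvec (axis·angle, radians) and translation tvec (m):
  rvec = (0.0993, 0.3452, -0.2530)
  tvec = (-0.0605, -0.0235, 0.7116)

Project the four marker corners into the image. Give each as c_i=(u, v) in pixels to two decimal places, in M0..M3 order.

c0=(207.93, 298.89) c1=(363.94, 265.52) c2=(316.20, 99.86) c3=(161.94, 145.72)

Intrinsics K: fx=807.9, fy=756.9, cx=328.4, cy=228.7
Marker side s = 0.155 m; corners in marker frame (Z=0):
  M0 = (-0.0775, +0.0775, 0)
  M1 = (+0.0775, +0.0775, 0)
  M2 = (+0.0775, -0.0775, 0)
  M3 = (-0.0775, -0.0775, 0)
rvec = (0.0993, 0.3452, -0.2530), |rvec| = θ = 0.43935 rad = 25.173°
Rodrigues: sinθ=0.42536, 1−cosθ=0.09497; R = I + sinθ·[k]× + (1−cosθ)·[k]×²:
    [+0.90988 +0.26180 +0.32184]
    [-0.22807 +0.96366 -0.13911]
    [-0.34656 +0.05317 +0.93652]
t = (-0.0605, -0.0235, 0.7116) m
M0: Pc = R·M0+t = (-0.11073, +0.06886, +0.74258); u = 807.9·(-0.11073)/0.74258 + 328.4 = 207.9343, v = 756.9·(+0.06886)/0.74258 + 228.7 = 298.8870
M1: Pc = R·M1+t = (+0.03031, +0.03351, +0.68886); u = 807.9·(+0.03031)/0.68886 + 328.4 = 363.9422, v = 756.9·(+0.03351)/0.68886 + 228.7 = 265.5171
M2: Pc = R·M2+t = (-0.01027, -0.11586, +0.68062); u = 807.9·(-0.01027)/0.68062 + 328.4 = 316.2044, v = 756.9·(-0.11586)/0.68062 + 228.7 = 99.8564
M3: Pc = R·M3+t = (-0.15131, -0.08051, +0.73434); u = 807.9·(-0.15131)/0.73434 + 328.4 = 161.9378, v = 756.9·(-0.08051)/0.73434 + 228.7 = 145.7189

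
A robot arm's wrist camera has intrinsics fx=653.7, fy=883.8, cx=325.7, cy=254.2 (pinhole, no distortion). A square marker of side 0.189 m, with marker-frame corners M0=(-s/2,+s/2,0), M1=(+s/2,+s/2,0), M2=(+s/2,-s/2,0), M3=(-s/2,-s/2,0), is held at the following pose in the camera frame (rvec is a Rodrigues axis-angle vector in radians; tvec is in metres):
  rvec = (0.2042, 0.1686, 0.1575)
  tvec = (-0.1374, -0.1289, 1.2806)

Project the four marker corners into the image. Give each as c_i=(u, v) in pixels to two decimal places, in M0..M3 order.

Intrinsics K: fx=653.7, fy=883.8, cx=325.7, cy=254.2
Marker side s = 0.189 m; corners in marker frame (Z=0):
  M0 = (-0.0945, +0.0945, 0)
  M1 = (+0.0945, +0.0945, 0)
  M2 = (+0.0945, -0.0945, 0)
  M3 = (-0.0945, -0.0945, 0)
rvec = (0.2042, 0.1686, 0.1575), |rvec| = θ = 0.30811 rad = 17.653°
Rodrigues: sinθ=0.30326, 1−cosθ=0.04709; R = I + sinθ·[k]× + (1−cosθ)·[k]×²:
    [+0.97359 -0.13794 +0.18190]
    [+0.17210 +0.96701 -0.18781]
    [-0.14999 +0.21416 +0.96521]
t = (-0.1374, -0.1289, 1.2806) m
M0: Pc = R·M0+t = (-0.24244, -0.05378, +1.31501); u = 653.7·(-0.24244)/1.31501 + 325.7 = 205.1816, v = 883.8·(-0.05378)/1.31501 + 254.2 = 218.0547
M1: Pc = R·M1+t = (-0.05843, -0.02125, +1.28666); u = 653.7·(-0.05843)/1.28666 + 325.7 = 296.0137, v = 883.8·(-0.02125)/1.28666 + 254.2 = 239.6006
M2: Pc = R·M2+t = (-0.03236, -0.20402, +1.24619); u = 653.7·(-0.03236)/1.24619 + 325.7 = 308.7253, v = 883.8·(-0.20402)/1.24619 + 254.2 = 109.5090
M3: Pc = R·M3+t = (-0.21637, -0.23655, +1.27454); u = 653.7·(-0.21637)/1.27454 + 325.7 = 214.7259, v = 883.8·(-0.23655)/1.27454 + 254.2 = 90.1724

c0=(205.18, 218.05) c1=(296.01, 239.60) c2=(308.73, 109.51) c3=(214.73, 90.17)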